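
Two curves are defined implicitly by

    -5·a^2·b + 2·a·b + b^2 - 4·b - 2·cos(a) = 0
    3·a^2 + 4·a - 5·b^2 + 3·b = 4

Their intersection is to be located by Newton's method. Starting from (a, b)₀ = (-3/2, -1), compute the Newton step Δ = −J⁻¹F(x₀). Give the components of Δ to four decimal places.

(0.0592, 0.8881)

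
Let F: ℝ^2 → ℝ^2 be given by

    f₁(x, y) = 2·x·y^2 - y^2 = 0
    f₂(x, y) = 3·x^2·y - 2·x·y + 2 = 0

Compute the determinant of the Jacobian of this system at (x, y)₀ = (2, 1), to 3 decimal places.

-44.000

J = [[2·y^2, 4·x·y - 2·y], [6·x·y - 2·y, 3·x^2 - 2·x]].
At the point, J = [[2.000, 6.000], [10.000, 8.000]].
det J = -44.000.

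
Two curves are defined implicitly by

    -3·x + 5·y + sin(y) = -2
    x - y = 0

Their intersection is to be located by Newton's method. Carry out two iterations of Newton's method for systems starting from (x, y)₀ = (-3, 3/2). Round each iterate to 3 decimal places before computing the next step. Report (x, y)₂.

At (-3, 3/2): F = (19.49749, -4.500).
Jacobian J = [[-3, cos(y) + 5], [1, -1]].
At the point, J = [[-3.000, 5.07074], [1.000, -1.000]] (det J = -2.07074).
Solving J·Δ = −F gives Δ = (1.604, -2.896).
Then the next iterate is (x, y)₁ = (-1.396, -1.396).
Round to (-1.396, -1.396) and repeat: F = (-1.77676, 0.000), J = [[-3.000, 5.17391], [1.000, -1.000]].
Δ = (0.817, 0.817), so (x, y)₂ = (-0.579, -0.579).

(-0.579, -0.579)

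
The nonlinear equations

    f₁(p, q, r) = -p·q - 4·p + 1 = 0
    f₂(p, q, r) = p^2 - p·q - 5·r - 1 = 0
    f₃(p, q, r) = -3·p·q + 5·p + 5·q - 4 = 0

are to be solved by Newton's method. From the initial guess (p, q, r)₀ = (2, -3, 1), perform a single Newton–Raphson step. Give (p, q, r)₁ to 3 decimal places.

(1.345, -3.172, 0.952)

At (2, -3, 1): F = (-1.000, 4.000, 9.000).
Jacobian J = [[-q - 4, -p, 0], [2·p - q, -p, -5], [-3·q + 5, -3·p + 5, 0]].
At the point, J = [[-1.000, -2.000, 0.000], [7.000, -2.000, -5.000], [14.000, -1.000, 0.000]] (det J = 145.000).
Solving J·Δ = −F gives Δ = (-0.655, -0.172, -0.048).
Then the next iterate is (p, q, r)₁ = (1.345, -3.172, 0.952).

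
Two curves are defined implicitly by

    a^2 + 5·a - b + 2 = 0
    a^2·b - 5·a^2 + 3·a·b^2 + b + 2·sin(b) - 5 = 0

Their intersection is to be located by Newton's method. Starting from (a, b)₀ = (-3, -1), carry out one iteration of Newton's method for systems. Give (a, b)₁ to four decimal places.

(12.9208, -19.9208)

At (-3, -1): F = (-3.0000, -70.682942).
Jacobian J = [[2·a + 5, -1], [2·a·b - 10·a + 3·b^2, a^2 + 6·a·b + 2·cos(b) + 1]].
At the point, J = [[-1.0000, -1.0000], [39.0000, 29.080605]] (det J = 9.919395).
Solving J·Δ = −F gives Δ = (15.9208, -18.9208).
Then the next iterate is (a, b)₁ = (12.9208, -19.9208).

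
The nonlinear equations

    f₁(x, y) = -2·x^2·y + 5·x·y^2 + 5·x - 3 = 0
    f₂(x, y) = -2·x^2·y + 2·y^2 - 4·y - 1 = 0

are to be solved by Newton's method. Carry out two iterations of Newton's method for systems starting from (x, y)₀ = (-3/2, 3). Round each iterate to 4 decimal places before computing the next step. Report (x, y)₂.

At (-3/2, 3): F = (-91.5000, -8.5000).
Jacobian J = [[-4·x·y + 5·y^2 + 5, -2·x^2 + 10·x·y], [-4·x·y, -2·x^2 + 4·y - 4]].
At the point, J = [[68.0000, -49.5000], [18.0000, 3.5000]] (det J = 1129.0000).
Solving J·Δ = −F gives Δ = (0.6563, -0.9469).
Then the next iterate is (x, y)₁ = (-0.8437, 2.0531).
Round to (-0.8437, 2.0531) and repeat: F = (-27.923319, -3.704876), J = [[33.004900, -18.745664], [6.928802, 2.788741]].
Δ = (0.6638, -0.3208), so (x, y)₂ = (-0.1799, 1.7323).

(-0.1799, 1.7323)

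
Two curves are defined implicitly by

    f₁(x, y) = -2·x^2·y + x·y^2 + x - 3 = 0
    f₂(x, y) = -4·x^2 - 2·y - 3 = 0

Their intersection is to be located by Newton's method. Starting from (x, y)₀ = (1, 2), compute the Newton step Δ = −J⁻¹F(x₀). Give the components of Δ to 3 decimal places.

(-1.182, -0.773)

At (1, 2): F = (-2.000, -11.000).
Jacobian J = [[-4·x·y + y^2 + 1, -2·x^2 + 2·x·y], [-8·x, -2]].
At the point, J = [[-3.000, 2.000], [-8.000, -2.000]] (det J = 22.000).
Solving J·Δ = −F gives Δ = (-1.182, -0.773).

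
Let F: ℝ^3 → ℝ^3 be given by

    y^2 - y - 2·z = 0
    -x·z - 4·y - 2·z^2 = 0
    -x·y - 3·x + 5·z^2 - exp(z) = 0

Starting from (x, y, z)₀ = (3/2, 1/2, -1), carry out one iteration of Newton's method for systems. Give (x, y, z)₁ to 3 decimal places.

(-0.970, -0.196, -0.125)

At (3/2, 1/2, -1): F = (1.750, -2.500, -0.61788).
Jacobian J = [[0, 2·y - 1, -2], [-z, -4, -x - 4·z], [-y - 3, -x, 10·z - exp(z)]].
At the point, J = [[0.000, 0.000, -2.000], [1.000, -4.000, 2.500], [-3.500, -1.500, -10.36788]] (det J = 31.000).
Solving J·Δ = −F gives Δ = (-2.470, -0.696, 0.875).
Then the next iterate is (x, y, z)₁ = (-0.970, -0.196, -0.125).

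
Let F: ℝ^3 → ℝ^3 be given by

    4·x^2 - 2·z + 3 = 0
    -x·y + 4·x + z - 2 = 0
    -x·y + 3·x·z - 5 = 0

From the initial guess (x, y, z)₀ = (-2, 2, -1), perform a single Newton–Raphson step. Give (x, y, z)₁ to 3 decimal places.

At (-2, 2, -1): F = (21.000, -7.000, 5.000).
Jacobian J = [[8·x, 0, -2], [-y + 4, -x, 1], [-y + 3·z, -x, 3·x]].
At the point, J = [[-16.000, 0.000, -2.000], [2.000, 2.000, 1.000], [-5.000, 2.000, -6.000]] (det J = 196.000).
Solving J·Δ = −F gives Δ = (1.255, 2.015, 0.459).
Then the next iterate is (x, y, z)₁ = (-0.745, 4.015, -0.541).

(-0.745, 4.015, -0.541)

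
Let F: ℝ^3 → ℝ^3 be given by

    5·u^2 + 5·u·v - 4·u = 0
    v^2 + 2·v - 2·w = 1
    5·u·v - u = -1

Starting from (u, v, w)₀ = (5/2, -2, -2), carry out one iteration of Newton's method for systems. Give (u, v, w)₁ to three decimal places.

(1.466, -0.790, -1.710)

At (5/2, -2, -2): F = (-3.750, 3.000, -26.500).
Jacobian J = [[10·u + 5·v - 4, 5·u, 0], [0, 2·v + 2, -2], [5·v - 1, 5·u, 0]].
At the point, J = [[11.000, 12.500, 0.000], [0.000, -2.000, -2.000], [-11.000, 12.500, 0.000]] (det J = 550.000).
Solving J·Δ = −F gives Δ = (-1.034, 1.210, 0.290).
Then the next iterate is (u, v, w)₁ = (1.466, -0.790, -1.710).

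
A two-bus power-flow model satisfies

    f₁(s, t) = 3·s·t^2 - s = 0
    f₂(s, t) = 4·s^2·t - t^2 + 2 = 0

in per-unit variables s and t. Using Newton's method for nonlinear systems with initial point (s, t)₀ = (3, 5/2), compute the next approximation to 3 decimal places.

At (3, 5/2): F = (53.250, 85.750).
Jacobian J = [[3·t^2 - 1, 6·s·t], [8·s·t, 4·s^2 - 2·t]].
At the point, J = [[17.750, 45.000], [60.000, 31.000]] (det J = -2149.750).
Solving J·Δ = −F gives Δ = (-1.027, -0.778).
Then the next iterate is (s, t)₁ = (1.973, 1.722).

(1.973, 1.722)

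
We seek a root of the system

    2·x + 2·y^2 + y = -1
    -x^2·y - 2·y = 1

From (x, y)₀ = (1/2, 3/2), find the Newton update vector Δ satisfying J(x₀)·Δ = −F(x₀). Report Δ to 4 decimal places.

(-2.1042, -0.5417)

At (1/2, 3/2): F = (8.0000, -4.3750).
Jacobian J = [[2, 4·y + 1], [-2·x·y, -x^2 - 2]].
At the point, J = [[2.0000, 7.0000], [-1.5000, -2.2500]] (det J = 6.0000).
Solving J·Δ = −F gives Δ = (-2.1042, -0.5417).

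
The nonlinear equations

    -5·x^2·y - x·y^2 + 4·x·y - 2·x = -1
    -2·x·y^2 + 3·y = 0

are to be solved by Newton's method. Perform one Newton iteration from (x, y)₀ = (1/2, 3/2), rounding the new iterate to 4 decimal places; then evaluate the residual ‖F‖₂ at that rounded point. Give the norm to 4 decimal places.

18.3548

At (1/2, 3/2): F = (0.0000, 2.2500).
Jacobian J = [[-10·x·y - y^2 + 4·y - 2, -5·x^2 - 2·x·y + 4·x], [-2·y^2, -4·x·y + 3]].
At the point, J = [[-5.7500, -0.7500], [-4.5000, 0.0000]] (det J = -3.3750).
Solving J·Δ = −F gives Δ = (0.5000, -3.8333).
Then the next iterate is (x, y)₁ = (1.0000, -2.3333).
Re-evaluating at (1.0000, -2.3333): F = (-4.110989, -17.888478), so ‖F‖₂ = 18.3548.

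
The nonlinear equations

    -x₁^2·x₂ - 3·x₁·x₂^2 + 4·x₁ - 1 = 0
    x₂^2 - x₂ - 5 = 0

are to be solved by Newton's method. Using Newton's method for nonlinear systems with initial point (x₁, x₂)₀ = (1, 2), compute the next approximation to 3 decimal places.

At (1, 2): F = (-11.000, -3.000).
Jacobian J = [[-2·x₁·x₂ - 3·x₂^2 + 4, -x₁^2 - 6·x₁·x₂], [0, 2·x₂ - 1]].
At the point, J = [[-12.000, -13.000], [0.000, 3.000]] (det J = -36.000).
Solving J·Δ = −F gives Δ = (-2.000, 1.000).
Then the next iterate is (x₁, x₂)₁ = (-1.000, 3.000).

(-1.000, 3.000)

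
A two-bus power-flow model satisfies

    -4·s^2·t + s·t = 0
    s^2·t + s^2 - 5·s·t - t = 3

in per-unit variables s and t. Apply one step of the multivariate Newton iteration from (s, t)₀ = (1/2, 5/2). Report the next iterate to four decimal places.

(0.5692, -1.0377)

At (1/2, 5/2): F = (-1.2500, -10.8750).
Jacobian J = [[-8·s·t + t, -4·s^2 + s], [2·s·t + 2·s - 5·t, s^2 - 5·s - 1]].
At the point, J = [[-7.5000, -0.5000], [-9.0000, -3.2500]] (det J = 19.8750).
Solving J·Δ = −F gives Δ = (0.0692, -3.5377).
Then the next iterate is (s, t)₁ = (0.5692, -1.0377).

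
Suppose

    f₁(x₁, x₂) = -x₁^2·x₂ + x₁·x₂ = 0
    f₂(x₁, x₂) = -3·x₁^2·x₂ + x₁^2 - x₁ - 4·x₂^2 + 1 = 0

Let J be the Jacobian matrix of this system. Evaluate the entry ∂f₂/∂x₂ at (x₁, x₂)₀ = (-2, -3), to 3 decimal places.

12.000

∂f₂/∂x₂ = -3·x₁^2 - 8·x₂.
At (-2, -3) this is 12.000.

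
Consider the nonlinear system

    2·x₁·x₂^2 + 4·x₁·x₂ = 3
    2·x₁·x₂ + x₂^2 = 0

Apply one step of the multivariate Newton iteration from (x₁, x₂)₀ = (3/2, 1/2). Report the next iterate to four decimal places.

(14.2500, -3.1250)

At (3/2, 1/2): F = (0.7500, 1.7500).
Jacobian J = [[2·x₂^2 + 4·x₂, 4·x₁·x₂ + 4·x₁], [2·x₂, 2·x₁ + 2·x₂]].
At the point, J = [[2.5000, 9.0000], [1.0000, 4.0000]] (det J = 1.0000).
Solving J·Δ = −F gives Δ = (12.7500, -3.6250).
Then the next iterate is (x₁, x₂)₁ = (14.2500, -3.1250).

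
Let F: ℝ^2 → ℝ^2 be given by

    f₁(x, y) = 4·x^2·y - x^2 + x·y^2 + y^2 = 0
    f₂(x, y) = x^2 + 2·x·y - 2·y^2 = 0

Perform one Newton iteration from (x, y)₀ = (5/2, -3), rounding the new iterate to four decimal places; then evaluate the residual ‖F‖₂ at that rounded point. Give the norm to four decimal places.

15.8664

At (5/2, -3): F = (-49.7500, -26.7500).
Jacobian J = [[8·x·y - 2·x + y^2, 4·x^2 + 2·x·y + 2·y], [2·x + 2·y, 2·x - 4·y]].
At the point, J = [[-56.0000, 4.0000], [-1.0000, 17.0000]] (det J = -948.0000).
Solving J·Δ = −F gives Δ = (-0.7793, 1.5277).
Then the next iterate is (x, y)₁ = (1.7207, -1.4723).
Re-evaluating at (1.7207, -1.4723): F = (-14.500029, -6.441299), so ‖F‖₂ = 15.8664.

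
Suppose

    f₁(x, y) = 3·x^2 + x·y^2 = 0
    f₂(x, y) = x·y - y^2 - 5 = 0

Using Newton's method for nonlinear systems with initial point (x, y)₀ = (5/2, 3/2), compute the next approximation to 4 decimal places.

At (5/2, 3/2): F = (24.3750, -3.5000).
Jacobian J = [[6·x + y^2, 2·x·y], [y, x - 2·y]].
At the point, J = [[17.2500, 7.5000], [1.5000, -0.5000]] (det J = -19.8750).
Solving J·Δ = −F gives Δ = (0.7075, -4.8774).
Then the next iterate is (x, y)₁ = (3.2075, -3.3774).

(3.2075, -3.3774)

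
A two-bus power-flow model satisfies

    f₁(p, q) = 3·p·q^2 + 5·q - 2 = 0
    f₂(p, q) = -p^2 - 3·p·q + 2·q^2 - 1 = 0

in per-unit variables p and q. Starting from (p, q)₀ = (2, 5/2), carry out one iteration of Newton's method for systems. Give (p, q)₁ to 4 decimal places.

At (2, 5/2): F = (48.0000, -7.5000).
Jacobian J = [[3·q^2, 6·p·q + 5], [-2·p - 3·q, -3·p + 4·q]].
At the point, J = [[18.7500, 35.0000], [-11.5000, 4.0000]] (det J = 477.5000).
Solving J·Δ = −F gives Δ = (-0.9518, -0.8615).
Then the next iterate is (p, q)₁ = (1.0482, 1.6385).

(1.0482, 1.6385)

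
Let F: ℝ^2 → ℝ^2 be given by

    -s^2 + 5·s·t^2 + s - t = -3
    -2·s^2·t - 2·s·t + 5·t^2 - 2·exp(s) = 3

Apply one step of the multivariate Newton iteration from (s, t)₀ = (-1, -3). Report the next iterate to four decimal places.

At (-1, -3): F = (-41.0000, 41.264241).
Jacobian J = [[-2·s + 5·t^2 + 1, 10·s·t - 1], [-4·s·t - 2·t - 2·exp(s), -2·s^2 - 2·s + 10·t]].
At the point, J = [[48.0000, 29.0000], [-6.735759, -30.0000]] (det J = -1244.662992).
Solving J·Δ = −F gives Δ = (0.0268, 1.3695).
Then the next iterate is (s, t)₁ = (-0.9732, -1.6305).

(-0.9732, -1.6305)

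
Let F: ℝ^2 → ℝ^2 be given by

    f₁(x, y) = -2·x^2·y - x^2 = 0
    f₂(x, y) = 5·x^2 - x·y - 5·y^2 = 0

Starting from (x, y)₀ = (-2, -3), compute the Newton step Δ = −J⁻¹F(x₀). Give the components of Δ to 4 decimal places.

At (-2, -3): F = (20.0000, -31.0000).
Jacobian J = [[-4·x·y - 2·x, -2·x^2], [10·x - y, -x - 10·y]].
At the point, J = [[-20.0000, -8.0000], [-17.0000, 32.0000]] (det J = -776.0000).
Solving J·Δ = −F gives Δ = (0.5052, 1.2371).

(0.5052, 1.2371)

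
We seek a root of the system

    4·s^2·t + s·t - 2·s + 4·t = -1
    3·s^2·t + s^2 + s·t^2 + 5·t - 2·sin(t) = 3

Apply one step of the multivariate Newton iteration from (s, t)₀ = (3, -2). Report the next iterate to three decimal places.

(2.883, -0.025)

At (3, -2): F = (-91.000, -44.18141).
Jacobian J = [[8·s·t + t - 2, 4·s^2 + s + 4], [6·s·t + 2·s + t^2, 3·s^2 + 2·s·t - 2·cos(t) + 5]].
At the point, J = [[-52.000, 43.000], [-26.000, 20.83229]] (det J = 34.72073).
Solving J·Δ = −F gives Δ = (-0.117, 1.975).
Then the next iterate is (s, t)₁ = (2.883, -0.025).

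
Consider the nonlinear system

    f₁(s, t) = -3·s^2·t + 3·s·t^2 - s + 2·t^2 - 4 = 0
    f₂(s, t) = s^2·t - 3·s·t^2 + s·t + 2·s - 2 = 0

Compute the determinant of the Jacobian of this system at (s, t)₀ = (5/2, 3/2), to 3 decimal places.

188.875

J = [[-6·s·t + 3·t^2 - 1, -3·s^2 + 6·s·t + 4·t], [2·s·t - 3·t^2 + t + 2, s^2 - 6·s·t + s]].
At the point, J = [[-16.750, 9.750], [4.250, -13.750]].
det J = 188.875.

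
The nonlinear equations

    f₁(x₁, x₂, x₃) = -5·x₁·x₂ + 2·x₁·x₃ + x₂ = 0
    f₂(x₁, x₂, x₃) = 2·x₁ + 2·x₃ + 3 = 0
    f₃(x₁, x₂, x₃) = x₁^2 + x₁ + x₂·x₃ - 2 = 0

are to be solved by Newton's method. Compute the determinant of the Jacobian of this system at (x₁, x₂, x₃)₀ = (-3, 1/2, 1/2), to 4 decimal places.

J = [[-5·x₂ + 2·x₃, -5·x₁ + 1, 2·x₁], [2, 0, 2], [2·x₁ + 1, x₃, x₂]].
At the point, J = [[-1.5000, 16.0000, -6.0000], [2.0000, 0.0000, 2.0000], [-5.0000, 0.5000, 0.5000]].
det J = -180.5000.

-180.5000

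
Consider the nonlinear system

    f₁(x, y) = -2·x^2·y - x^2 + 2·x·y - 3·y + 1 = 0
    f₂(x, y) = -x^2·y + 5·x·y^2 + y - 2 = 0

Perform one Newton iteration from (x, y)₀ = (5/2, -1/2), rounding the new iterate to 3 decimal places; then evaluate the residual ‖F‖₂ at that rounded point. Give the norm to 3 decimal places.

0.756

At (5/2, -1/2): F = (0.000, 3.750).
Jacobian J = [[-4·x·y - 2·x + 2·y, -2·x^2 + 2·x - 3], [-2·x·y + 5·y^2, -x^2 + 10·x·y + 1]].
At the point, J = [[-1.000, -10.500], [3.750, -17.750]] (det J = 57.125).
Solving J·Δ = −F gives Δ = (-0.689, 0.066).
Then the next iterate is (x, y)₁ = (1.811, -0.434).
Re-evaluating at (1.811, -0.434): F = (0.29713, 0.69496), so ‖F‖₂ = 0.756.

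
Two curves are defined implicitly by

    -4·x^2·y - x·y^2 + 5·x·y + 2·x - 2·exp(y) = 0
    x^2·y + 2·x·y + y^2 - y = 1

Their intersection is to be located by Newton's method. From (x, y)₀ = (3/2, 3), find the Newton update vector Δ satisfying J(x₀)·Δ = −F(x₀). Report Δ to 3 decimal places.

At (3/2, 3): F = (-55.17107, 20.750).
Jacobian J = [[-8·x·y - y^2 + 5·y + 2, -4·x^2 - 2·x·y + 5·x - 2·exp(y)], [2·x·y + 2·y, x^2 + 2·x + 2·y - 1]].
At the point, J = [[-28.000, -50.67107], [15.000, 10.250]] (det J = 473.06611).
Solving J·Δ = −F gives Δ = (-1.027, -0.521).

(-1.027, -0.521)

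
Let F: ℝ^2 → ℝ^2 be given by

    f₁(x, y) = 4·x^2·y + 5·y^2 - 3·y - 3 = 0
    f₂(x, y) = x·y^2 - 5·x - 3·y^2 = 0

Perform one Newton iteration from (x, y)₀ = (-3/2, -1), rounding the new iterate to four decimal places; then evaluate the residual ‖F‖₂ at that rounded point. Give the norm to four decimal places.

0.5923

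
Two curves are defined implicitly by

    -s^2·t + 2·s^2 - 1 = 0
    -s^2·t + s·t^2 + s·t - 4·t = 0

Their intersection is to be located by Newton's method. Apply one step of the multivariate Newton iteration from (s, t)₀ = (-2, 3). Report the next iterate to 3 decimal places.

At (-2, 3): F = (-5.000, -48.000).
Jacobian J = [[-2·s·t + 4·s, -s^2], [-2·s·t + t^2 + t, -s^2 + 2·s·t + s - 4]].
At the point, J = [[4.000, -4.000], [24.000, -22.000]] (det J = 8.000).
Solving J·Δ = −F gives Δ = (10.250, 9.000).
Then the next iterate is (s, t)₁ = (8.250, 12.000).

(8.250, 12.000)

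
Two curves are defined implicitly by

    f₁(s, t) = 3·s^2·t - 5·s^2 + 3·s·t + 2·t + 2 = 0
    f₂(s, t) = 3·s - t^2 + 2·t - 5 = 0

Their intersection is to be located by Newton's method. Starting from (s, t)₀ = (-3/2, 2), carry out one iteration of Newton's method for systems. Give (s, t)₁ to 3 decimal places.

(0.733, 0.600)

At (-3/2, 2): F = (-0.750, -9.500).
Jacobian J = [[6·s·t - 10·s + 3·t, 3·s^2 + 3·s + 2], [3, -2·t + 2]].
At the point, J = [[3.000, 4.250], [3.000, -2.000]] (det J = -18.750).
Solving J·Δ = −F gives Δ = (2.233, -1.400).
Then the next iterate is (s, t)₁ = (0.733, 0.600).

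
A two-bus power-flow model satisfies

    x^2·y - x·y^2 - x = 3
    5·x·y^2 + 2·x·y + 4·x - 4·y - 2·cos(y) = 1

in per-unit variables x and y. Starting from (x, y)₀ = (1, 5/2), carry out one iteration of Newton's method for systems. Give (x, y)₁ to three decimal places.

(1.602, 0.224)

At (1, 5/2): F = (-7.750, 30.85229).
Jacobian J = [[2·x·y - y^2 - 1, x^2 - 2·x·y], [5·y^2 + 2·y + 4, 10·x·y + 2·x + 2·sin(y) - 4]].
At the point, J = [[-2.250, -4.000], [40.250, 24.19694]] (det J = 106.55688).
Solving J·Δ = −F gives Δ = (0.602, -2.276).
Then the next iterate is (x, y)₁ = (1.602, 0.224).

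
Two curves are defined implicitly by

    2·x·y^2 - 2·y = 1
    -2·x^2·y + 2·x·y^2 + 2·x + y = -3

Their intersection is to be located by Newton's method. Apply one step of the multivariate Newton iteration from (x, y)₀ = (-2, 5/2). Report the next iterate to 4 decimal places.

At (-2, 5/2): F = (-31.0000, -43.5000).
Jacobian J = [[2·y^2, 4·x·y - 2], [-4·x·y + 2·y^2 + 2, -2·x^2 + 4·x·y + 1]].
At the point, J = [[12.5000, -22.0000], [34.5000, -27.0000]] (det J = 421.5000).
Solving J·Δ = −F gives Δ = (0.2847, -1.2473).
Then the next iterate is (x, y)₁ = (-1.7153, 1.2527).

(-1.7153, 1.2527)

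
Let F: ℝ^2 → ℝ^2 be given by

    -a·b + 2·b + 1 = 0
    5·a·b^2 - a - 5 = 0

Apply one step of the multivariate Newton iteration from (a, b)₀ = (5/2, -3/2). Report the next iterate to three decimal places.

(1.418, -1.246)

At (5/2, -3/2): F = (1.750, 20.625).
Jacobian J = [[-b, -a + 2], [5·b^2 - 1, 10·a·b]].
At the point, J = [[1.500, -0.500], [10.250, -37.500]] (det J = -51.125).
Solving J·Δ = −F gives Δ = (-1.082, 0.254).
Then the next iterate is (a, b)₁ = (1.418, -1.246).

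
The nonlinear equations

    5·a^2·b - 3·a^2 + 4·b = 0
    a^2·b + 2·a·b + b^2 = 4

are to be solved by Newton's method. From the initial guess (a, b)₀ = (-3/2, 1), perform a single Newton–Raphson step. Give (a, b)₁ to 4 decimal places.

(-10.2500, -3.0000)

At (-3/2, 1): F = (8.5000, -3.7500).
Jacobian J = [[10·a·b - 6·a, 5·a^2 + 4], [2·a·b + 2·b, a^2 + 2·a + 2·b]].
At the point, J = [[-6.0000, 15.2500], [-1.0000, 1.2500]] (det J = 7.7500).
Solving J·Δ = −F gives Δ = (-8.7500, -4.0000).
Then the next iterate is (a, b)₁ = (-10.2500, -3.0000).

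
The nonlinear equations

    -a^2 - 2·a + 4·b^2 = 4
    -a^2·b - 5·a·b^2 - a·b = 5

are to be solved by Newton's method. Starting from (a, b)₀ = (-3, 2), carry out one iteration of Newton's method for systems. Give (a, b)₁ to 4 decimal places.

At (-3, 2): F = (9.0000, 43.0000).
Jacobian J = [[-2·a - 2, 8·b], [-2·a·b - 5·b^2 - b, -a^2 - 10·a·b - a]].
At the point, J = [[4.0000, 16.0000], [-10.0000, 54.0000]] (det J = 376.0000).
Solving J·Δ = −F gives Δ = (0.5372, -0.6968).
Then the next iterate is (a, b)₁ = (-2.4628, 1.3032).

(-2.4628, 1.3032)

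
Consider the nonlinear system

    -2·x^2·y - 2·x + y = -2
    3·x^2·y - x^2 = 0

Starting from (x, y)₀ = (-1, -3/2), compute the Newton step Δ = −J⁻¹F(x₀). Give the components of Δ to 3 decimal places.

(0.846, -1.269)

At (-1, -3/2): F = (5.500, -5.500).
Jacobian J = [[-4·x·y - 2, -2·x^2 + 1], [6·x·y - 2·x, 3·x^2]].
At the point, J = [[-8.000, -1.000], [11.000, 3.000]] (det J = -13.000).
Solving J·Δ = −F gives Δ = (0.846, -1.269).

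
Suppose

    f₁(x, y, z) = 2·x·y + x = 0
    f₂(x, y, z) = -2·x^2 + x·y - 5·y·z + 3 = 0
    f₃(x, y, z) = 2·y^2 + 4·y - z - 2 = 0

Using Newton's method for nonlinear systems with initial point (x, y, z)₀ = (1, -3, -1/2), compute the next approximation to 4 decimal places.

(0.2179, -2.4552, -0.3588)

At (1, -3, -1/2): F = (-5.0000, -9.5000, 4.5000).
Jacobian J = [[2·y + 1, 2·x, 0], [-4·x + y, x - 5·z, -5·y], [0, 4·y + 4, -1]].
At the point, J = [[-5.0000, 2.0000, 0.0000], [-7.0000, 3.5000, 15.0000], [0.0000, -8.0000, -1.0000]] (det J = -596.5000).
Solving J·Δ = −F gives Δ = (-0.7821, 0.5448, 0.1412).
Then the next iterate is (x, y, z)₁ = (0.2179, -2.4552, -0.3588).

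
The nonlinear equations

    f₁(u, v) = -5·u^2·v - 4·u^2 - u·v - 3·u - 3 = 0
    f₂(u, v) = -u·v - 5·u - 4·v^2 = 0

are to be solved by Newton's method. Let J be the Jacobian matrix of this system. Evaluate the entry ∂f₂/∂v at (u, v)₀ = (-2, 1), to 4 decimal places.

-6.0000

∂f₂/∂v = -u - 8·v.
At (-2, 1) this is -6.0000.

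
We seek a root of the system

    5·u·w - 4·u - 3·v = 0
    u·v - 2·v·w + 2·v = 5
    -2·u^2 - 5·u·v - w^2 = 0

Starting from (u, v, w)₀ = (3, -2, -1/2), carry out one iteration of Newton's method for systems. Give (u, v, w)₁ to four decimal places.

(-4.6918, -0.3311, -2.5993)

At (3, -2, -1/2): F = (-13.5000, -17.0000, 11.7500).
Jacobian J = [[5·w - 4, -3, 5·u], [v, u - 2·w + 2, -2·v], [-4·u - 5·v, -5·u, -2·w]].
At the point, J = [[-6.5000, -3.0000, 15.0000], [-2.0000, 6.0000, 4.0000], [-2.0000, -15.0000, 1.0000]] (det J = 219.0000).
Solving J·Δ = −F gives Δ = (-7.6918, 1.6689, -2.0993).
Then the next iterate is (u, v, w)₁ = (-4.6918, -0.3311, -2.5993).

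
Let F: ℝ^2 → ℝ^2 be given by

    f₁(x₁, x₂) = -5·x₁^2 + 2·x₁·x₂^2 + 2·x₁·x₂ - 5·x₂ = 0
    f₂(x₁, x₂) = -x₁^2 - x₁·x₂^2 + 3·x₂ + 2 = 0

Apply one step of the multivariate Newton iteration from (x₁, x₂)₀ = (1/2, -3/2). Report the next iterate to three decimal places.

(0.614, -0.557)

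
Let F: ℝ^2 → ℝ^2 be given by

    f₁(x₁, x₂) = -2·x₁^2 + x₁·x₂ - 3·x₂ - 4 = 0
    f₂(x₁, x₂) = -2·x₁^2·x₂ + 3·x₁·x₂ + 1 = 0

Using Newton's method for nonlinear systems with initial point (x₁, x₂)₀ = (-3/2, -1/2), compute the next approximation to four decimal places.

(-0.3387, -0.4695)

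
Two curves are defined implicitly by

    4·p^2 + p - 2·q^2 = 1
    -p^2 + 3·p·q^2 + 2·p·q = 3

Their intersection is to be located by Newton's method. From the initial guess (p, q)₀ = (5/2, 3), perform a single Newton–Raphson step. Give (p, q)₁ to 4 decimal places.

At (5/2, 3): F = (8.5000, 73.2500).
Jacobian J = [[8·p + 1, -4·q], [-2·p + 3·q^2 + 2·q, 6·p·q + 2·p]].
At the point, J = [[21.0000, -12.0000], [28.0000, 50.0000]] (det J = 1386.0000).
Solving J·Δ = −F gives Δ = (-0.9408, -0.9381).
Then the next iterate is (p, q)₁ = (1.5592, 2.0619).

(1.5592, 2.0619)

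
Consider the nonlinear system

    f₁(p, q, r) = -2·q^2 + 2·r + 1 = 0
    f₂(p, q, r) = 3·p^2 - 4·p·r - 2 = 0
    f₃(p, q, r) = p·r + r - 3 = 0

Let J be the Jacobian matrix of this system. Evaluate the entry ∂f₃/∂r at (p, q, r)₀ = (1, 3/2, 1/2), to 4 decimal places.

2.0000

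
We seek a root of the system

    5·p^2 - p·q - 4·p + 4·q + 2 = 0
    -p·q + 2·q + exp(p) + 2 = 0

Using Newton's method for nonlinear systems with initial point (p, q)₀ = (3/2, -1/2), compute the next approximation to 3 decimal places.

(-0.376, 5.731)

At (3/2, -1/2): F = (6.000, 6.23169).
Jacobian J = [[10·p - q - 4, -p + 4], [-q + exp(p), -p + 2]].
At the point, J = [[11.500, 2.500], [4.98169, 0.500]] (det J = -6.70422).
Solving J·Δ = −F gives Δ = (-1.876, 6.231).
Then the next iterate is (p, q)₁ = (-0.376, 5.731).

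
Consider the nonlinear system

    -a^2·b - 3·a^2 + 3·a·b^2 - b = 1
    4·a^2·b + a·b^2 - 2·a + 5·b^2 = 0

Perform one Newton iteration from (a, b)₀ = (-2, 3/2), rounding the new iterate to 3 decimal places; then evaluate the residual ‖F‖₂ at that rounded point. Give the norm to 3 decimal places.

14.540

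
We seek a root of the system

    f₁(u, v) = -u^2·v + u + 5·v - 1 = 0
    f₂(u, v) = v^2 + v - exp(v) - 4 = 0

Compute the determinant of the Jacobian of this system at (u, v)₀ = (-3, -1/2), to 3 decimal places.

1.213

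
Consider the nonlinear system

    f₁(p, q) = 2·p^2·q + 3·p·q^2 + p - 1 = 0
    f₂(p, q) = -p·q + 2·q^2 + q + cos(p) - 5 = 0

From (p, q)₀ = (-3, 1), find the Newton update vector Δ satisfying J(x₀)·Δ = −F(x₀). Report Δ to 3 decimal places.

(0.625, 0.066)

At (-3, 1): F = (5.000, 0.01001).
Jacobian J = [[4·p·q + 3·q^2 + 1, 2·p^2 + 6·p·q], [-q - sin(p), -p + 4·q + 1]].
At the point, J = [[-8.000, 0.000], [-0.85888, 8.000]] (det J = -64.000).
Solving J·Δ = −F gives Δ = (0.625, 0.066).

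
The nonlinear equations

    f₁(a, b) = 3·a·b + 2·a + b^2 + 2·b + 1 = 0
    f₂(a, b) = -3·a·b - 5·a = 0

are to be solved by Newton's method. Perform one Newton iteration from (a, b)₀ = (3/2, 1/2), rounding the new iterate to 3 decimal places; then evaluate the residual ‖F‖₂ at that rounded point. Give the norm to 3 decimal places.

At (3/2, 1/2): F = (7.500, -9.750).
Jacobian J = [[3·b + 2, 3·a + 2·b + 2], [-3·b - 5, -3·a]].
At the point, J = [[3.500, 7.500], [-6.500, -4.500]] (det J = 33.000).
Solving J·Δ = −F gives Δ = (-1.193, -0.443).
Then the next iterate is (a, b)₁ = (0.307, 0.057).
Re-evaluating at (0.307, 0.057): F = (1.78375, -1.58750), so ‖F‖₂ = 2.388.

2.388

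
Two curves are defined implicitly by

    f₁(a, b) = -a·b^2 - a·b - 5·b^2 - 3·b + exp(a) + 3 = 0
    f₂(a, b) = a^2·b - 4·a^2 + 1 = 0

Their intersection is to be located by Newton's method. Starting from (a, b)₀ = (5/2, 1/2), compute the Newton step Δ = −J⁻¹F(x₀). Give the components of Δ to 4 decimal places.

At (5/2, 1/2): F = (10.557494, -20.8750).
Jacobian J = [[-b^2 - b + exp(a), -2·a·b - a - 10·b - 3], [2·a·b - 8·a, a^2]].
At the point, J = [[11.432494, -13.0000], [-17.5000, 6.2500]] (det J = -156.046913).
Solving J·Δ = −F gives Δ = (-1.3162, -0.3454).

(-1.3162, -0.3454)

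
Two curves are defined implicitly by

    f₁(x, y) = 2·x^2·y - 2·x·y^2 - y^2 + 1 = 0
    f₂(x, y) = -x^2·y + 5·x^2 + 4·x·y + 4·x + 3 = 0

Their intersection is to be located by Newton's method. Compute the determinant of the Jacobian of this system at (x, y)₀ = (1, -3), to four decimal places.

-250.0000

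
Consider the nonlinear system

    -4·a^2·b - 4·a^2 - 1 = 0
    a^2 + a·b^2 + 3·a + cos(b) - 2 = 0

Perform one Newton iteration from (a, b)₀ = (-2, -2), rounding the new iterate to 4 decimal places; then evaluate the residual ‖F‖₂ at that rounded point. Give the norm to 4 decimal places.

19.2017

At (-2, -2): F = (15.0000, -12.416147).
Jacobian J = [[-8·a·b - 8·a, -4·a^2], [2·a + b^2 + 3, 2·a·b - sin(b)]].
At the point, J = [[-16.0000, -16.0000], [3.0000, 8.909297]] (det J = -94.548759).
Solving J·Δ = −F gives Δ = (-0.6877, 1.6252).
Then the next iterate is (a, b)₁ = (-2.6877, -0.3748).
Re-evaluating at (-2.6877, -0.3748): F = (-19.065107, -2.286343), so ‖F‖₂ = 19.2017.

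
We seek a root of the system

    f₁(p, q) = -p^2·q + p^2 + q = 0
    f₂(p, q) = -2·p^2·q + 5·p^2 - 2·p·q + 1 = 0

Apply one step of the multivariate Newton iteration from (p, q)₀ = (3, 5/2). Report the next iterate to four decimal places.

(2.1364, 2.0966)

At (3, 5/2): F = (-11.0000, -14.0000).
Jacobian J = [[-2·p·q + 2·p, -p^2 + 1], [-4·p·q + 10·p - 2·q, -2·p^2 - 2·p]].
At the point, J = [[-9.0000, -8.0000], [-5.0000, -24.0000]] (det J = 176.0000).
Solving J·Δ = −F gives Δ = (-0.8636, -0.4034).
Then the next iterate is (p, q)₁ = (2.1364, 2.0966).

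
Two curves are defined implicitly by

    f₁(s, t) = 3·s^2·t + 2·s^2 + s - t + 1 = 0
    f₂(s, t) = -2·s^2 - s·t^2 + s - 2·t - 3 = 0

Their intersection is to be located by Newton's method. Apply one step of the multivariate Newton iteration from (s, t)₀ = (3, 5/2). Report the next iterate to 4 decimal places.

At (3, 5/2): F = (87.0000, -41.7500).
Jacobian J = [[6·s·t + 4·s + 1, 3·s^2 - 1], [-4·s - t^2 + 1, -2·s·t - 2]].
At the point, J = [[58.0000, 26.0000], [-17.2500, -17.0000]] (det J = -537.5000).
Solving J·Δ = −F gives Δ = (-0.7321, -1.7130).
Then the next iterate is (s, t)₁ = (2.2679, 0.7870).

(2.2679, 0.7870)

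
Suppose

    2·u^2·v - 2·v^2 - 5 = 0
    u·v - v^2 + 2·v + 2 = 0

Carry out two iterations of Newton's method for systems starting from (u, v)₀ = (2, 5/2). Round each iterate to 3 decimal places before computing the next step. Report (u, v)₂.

(2.374, 6.366)

At (2, 5/2): F = (2.500, 5.750).
Jacobian J = [[4·u·v, 2·u^2 - 4·v], [v, u - 2·v + 2]].
At the point, J = [[20.000, -2.000], [2.500, -1.000]] (det J = -15.000).
Solving J·Δ = −F gives Δ = (0.600, 7.250).
Then the next iterate is (u, v)₁ = (2.600, 9.750).
Round to (2.600, 9.750) and repeat: F = (-63.305, -48.21250), J = [[101.400, -25.480], [9.750, -14.900]].
Δ = (-0.226, -3.384), so (u, v)₂ = (2.374, 6.366).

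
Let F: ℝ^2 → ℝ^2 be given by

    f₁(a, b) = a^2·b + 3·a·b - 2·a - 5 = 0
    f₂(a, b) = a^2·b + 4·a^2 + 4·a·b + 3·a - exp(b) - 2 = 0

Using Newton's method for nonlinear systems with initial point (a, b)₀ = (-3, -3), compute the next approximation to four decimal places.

At (-3, -3): F = (1.0000, 33.950213).
Jacobian J = [[2·a·b + 3·b - 2, a^2 + 3·a], [2·a·b + 8·a + 4·b + 3, a^2 + 4·a - exp(b)]].
At the point, J = [[7.0000, 0.0000], [-15.0000, -3.049787]] (det J = -21.348509).
Solving J·Δ = −F gives Δ = (-0.1429, 11.8346).
Then the next iterate is (a, b)₁ = (-3.1429, 8.8346).

(-3.1429, 8.8346)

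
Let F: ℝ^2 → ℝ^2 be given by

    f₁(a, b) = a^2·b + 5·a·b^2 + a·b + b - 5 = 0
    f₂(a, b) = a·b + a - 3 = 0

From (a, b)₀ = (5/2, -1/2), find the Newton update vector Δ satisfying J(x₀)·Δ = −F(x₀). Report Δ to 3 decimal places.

At (5/2, -1/2): F = (-6.750, -1.750).
Jacobian J = [[2·a·b + 5·b^2 + b, a^2 + 10·a·b + a + 1], [b + 1, a]].
At the point, J = [[-1.750, -2.750], [0.500, 2.500]] (det J = -3.000).
Solving J·Δ = −F gives Δ = (-7.229, 2.146).

(-7.229, 2.146)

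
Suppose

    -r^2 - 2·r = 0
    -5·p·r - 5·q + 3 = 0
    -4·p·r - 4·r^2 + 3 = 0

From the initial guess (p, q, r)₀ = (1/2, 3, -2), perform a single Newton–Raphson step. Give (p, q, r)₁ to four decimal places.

(1.6250, 3.8500, -2.0000)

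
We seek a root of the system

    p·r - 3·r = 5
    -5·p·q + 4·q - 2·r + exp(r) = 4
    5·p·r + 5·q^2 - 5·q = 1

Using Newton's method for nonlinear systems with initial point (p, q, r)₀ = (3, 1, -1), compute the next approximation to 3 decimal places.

At (3, 1, -1): F = (-5.000, -12.63212, -16.000).
Jacobian J = [[r, 0, p - 3], [-5·q, -5·p + 4, exp(r) - 2], [5·r, 10·q - 5, 5·p]].
At the point, J = [[-1.000, 0.000, 0.000], [-5.000, -11.000, -1.63212], [-5.000, 5.000, 15.000]] (det J = 156.83940).
Solving J·Δ = −F gives Δ = (-5.000, 1.277, -1.026).
Then the next iterate is (p, q, r)₁ = (-2.000, 2.277, -2.026).

(-2.000, 2.277, -2.026)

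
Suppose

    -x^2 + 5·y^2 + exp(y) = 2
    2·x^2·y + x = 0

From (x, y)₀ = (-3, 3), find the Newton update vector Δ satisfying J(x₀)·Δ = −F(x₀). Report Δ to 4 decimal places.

(0.8495, -1.1816)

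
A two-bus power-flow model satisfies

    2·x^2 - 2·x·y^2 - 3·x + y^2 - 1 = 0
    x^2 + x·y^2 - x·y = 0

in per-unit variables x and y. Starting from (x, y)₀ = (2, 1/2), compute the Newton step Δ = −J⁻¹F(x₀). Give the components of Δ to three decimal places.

(-0.933, -1.317)

At (2, 1/2): F = (0.250, 3.500).
Jacobian J = [[4·x - 2·y^2 - 3, -4·x·y + 2·y], [2·x + y^2 - y, 2·x·y - x]].
At the point, J = [[4.500, -3.000], [3.750, 0.000]] (det J = 11.250).
Solving J·Δ = −F gives Δ = (-0.933, -1.317).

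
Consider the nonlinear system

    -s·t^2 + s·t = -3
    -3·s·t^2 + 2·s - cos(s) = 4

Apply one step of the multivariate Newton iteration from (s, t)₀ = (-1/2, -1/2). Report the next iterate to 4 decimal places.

At (-1/2, -1/2): F = (3.3750, -5.502583).
Jacobian J = [[-t^2 + t, -2·s·t + s], [-3·t^2 + sin(s) + 2, -6·s·t]].
At the point, J = [[-0.7500, -1.0000], [0.770574, -1.5000]] (det J = 1.895574).
Solving J·Δ = −F gives Δ = (5.5736, -0.8052).
Then the next iterate is (s, t)₁ = (5.0736, -1.3052).

(5.0736, -1.3052)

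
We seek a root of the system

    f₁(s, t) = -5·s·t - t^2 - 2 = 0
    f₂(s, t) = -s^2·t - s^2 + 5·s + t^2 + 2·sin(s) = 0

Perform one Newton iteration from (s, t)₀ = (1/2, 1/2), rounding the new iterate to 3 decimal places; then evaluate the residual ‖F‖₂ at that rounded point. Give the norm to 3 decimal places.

At (1/2, 1/2): F = (-3.500, 3.33385).
Jacobian J = [[-5·t, -5·s - 2·t], [-2·s·t - 2·s + 2·cos(s) + 5, -s^2 + 2·t]].
At the point, J = [[-2.500, -3.500], [5.25517, 0.750]] (det J = 16.51808).
Solving J·Δ = −F gives Δ = (-0.547, -0.609).
Then the next iterate is (s, t)₁ = (-0.047, -0.109).
Re-evaluating at (-0.047, -0.109): F = (-2.03750, -0.31905), so ‖F‖₂ = 2.062.

2.062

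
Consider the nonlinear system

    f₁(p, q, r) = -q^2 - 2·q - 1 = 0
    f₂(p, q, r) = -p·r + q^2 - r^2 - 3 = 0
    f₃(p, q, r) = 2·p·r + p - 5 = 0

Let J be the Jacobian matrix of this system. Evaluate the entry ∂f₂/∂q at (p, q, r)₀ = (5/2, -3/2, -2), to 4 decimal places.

-3.0000

∂f₂/∂q = 2·q.
At (5/2, -3/2, -2) this is -3.0000.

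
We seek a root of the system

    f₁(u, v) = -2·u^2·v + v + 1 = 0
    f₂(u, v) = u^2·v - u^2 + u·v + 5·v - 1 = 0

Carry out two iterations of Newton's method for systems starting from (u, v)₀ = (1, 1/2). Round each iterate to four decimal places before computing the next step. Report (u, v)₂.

At (1, 1/2): F = (0.5000, 1.5000).
Jacobian J = [[-4·u·v, -2·u^2 + 1], [2·u·v - 2·u + v, u^2 + u + 5]].
At the point, J = [[-2.0000, -1.0000], [-0.5000, 7.0000]] (det J = -14.5000).
Solving J·Δ = −F gives Δ = (0.3448, -0.1897).
Then the next iterate is (u, v)₁ = (1.3448, 0.3103).
Round to (1.3448, 0.3103) and repeat: F = (0.187953, -0.278522), J = [[-1.669166, -2.616974], [-1.544717, 8.153287]].
Δ = (0.0455, 0.0428), so (u, v)₂ = (1.3903, 0.3531).

(1.3903, 0.3531)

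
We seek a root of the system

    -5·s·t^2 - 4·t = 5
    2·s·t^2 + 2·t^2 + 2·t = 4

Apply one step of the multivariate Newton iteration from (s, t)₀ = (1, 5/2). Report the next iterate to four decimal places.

(0.1892, 1.7788)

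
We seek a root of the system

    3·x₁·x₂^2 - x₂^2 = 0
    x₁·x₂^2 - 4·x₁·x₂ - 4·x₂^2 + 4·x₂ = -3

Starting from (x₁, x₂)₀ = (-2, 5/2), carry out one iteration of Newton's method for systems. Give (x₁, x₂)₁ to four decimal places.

(-0.6560, 1.9700)

At (-2, 5/2): F = (-43.7500, -4.5000).
Jacobian J = [[3·x₂^2, 6·x₁·x₂ - 2·x₂], [x₂^2 - 4·x₂, 2·x₁·x₂ - 4·x₁ - 8·x₂ + 4]].
At the point, J = [[18.7500, -35.0000], [-3.7500, -18.0000]] (det J = -468.7500).
Solving J·Δ = −F gives Δ = (1.3440, -0.5300).
Then the next iterate is (x₁, x₂)₁ = (-0.6560, 1.9700).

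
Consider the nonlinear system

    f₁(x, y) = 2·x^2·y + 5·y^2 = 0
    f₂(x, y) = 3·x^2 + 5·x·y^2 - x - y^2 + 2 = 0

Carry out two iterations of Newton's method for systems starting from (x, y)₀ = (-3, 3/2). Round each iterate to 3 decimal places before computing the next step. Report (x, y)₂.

(-0.331, 0.920)

At (-3, 3/2): F = (38.250, -4.000).
Jacobian J = [[4·x·y, 2·x^2 + 10·y], [6·x + 5·y^2 - 1, 10·x·y - 2·y]].
At the point, J = [[-18.000, 33.000], [-7.750, -48.000]] (det J = 1119.750).
Solving J·Δ = −F gives Δ = (1.522, -0.329).
Then the next iterate is (x, y)₁ = (-1.478, 1.171).
Round to (-1.478, 1.171) and repeat: F = (11.97227, -1.47326), J = [[-6.92295, 16.07897], [-3.01179, -19.64938]].
Δ = (1.147, -0.251), so (x, y)₂ = (-0.331, 0.920).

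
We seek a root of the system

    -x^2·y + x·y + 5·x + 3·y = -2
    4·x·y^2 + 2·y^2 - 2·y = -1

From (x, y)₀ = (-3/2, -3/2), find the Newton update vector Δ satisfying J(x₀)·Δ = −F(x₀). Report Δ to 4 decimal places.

(-14.6154, 13.6538)

At (-3/2, -3/2): F = (-4.3750, -5.0000).
Jacobian J = [[-2·x·y + y + 5, -x^2 + x + 3], [4·y^2, 8·x·y + 4·y - 2]].
At the point, J = [[-1.0000, -0.7500], [9.0000, 10.0000]] (det J = -3.2500).
Solving J·Δ = −F gives Δ = (-14.6154, 13.6538).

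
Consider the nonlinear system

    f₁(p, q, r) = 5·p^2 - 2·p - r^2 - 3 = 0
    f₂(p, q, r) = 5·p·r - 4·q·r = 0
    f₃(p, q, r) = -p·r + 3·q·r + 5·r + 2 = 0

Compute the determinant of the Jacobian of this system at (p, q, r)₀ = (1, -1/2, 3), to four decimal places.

-1338.0000

J = [[10·p - 2, 0, -2·r], [5·r, -4·r, 5·p - 4·q], [-r, 3·r, -p + 3·q + 5]].
At the point, J = [[8.0000, 0.0000, -6.0000], [15.0000, -12.0000, 7.0000], [-3.0000, 9.0000, 2.5000]].
det J = -1338.0000.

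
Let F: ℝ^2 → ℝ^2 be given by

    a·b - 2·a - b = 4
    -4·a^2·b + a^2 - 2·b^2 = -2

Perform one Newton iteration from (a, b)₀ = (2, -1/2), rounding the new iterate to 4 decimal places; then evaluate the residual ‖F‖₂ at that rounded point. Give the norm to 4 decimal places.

78.6568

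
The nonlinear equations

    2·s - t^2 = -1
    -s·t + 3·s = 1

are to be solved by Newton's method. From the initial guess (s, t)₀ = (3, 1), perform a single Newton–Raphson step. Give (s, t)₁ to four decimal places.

(-1.0000, 0.0000)

At (3, 1): F = (6.0000, 5.0000).
Jacobian J = [[2, -2·t], [-t + 3, -s]].
At the point, J = [[2.0000, -2.0000], [2.0000, -3.0000]] (det J = -2.0000).
Solving J·Δ = −F gives Δ = (-4.0000, -1.0000).
Then the next iterate is (s, t)₁ = (-1.0000, 0.0000).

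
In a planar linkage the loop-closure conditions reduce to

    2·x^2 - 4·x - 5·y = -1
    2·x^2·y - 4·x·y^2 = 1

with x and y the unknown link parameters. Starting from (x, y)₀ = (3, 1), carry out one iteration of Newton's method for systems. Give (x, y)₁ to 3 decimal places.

(4.625, 4.000)

At (3, 1): F = (2.000, 5.000).
Jacobian J = [[4·x - 4, -5], [4·x·y - 4·y^2, 2·x^2 - 8·x·y]].
At the point, J = [[8.000, -5.000], [8.000, -6.000]] (det J = -8.000).
Solving J·Δ = −F gives Δ = (1.625, 3.000).
Then the next iterate is (x, y)₁ = (4.625, 4.000).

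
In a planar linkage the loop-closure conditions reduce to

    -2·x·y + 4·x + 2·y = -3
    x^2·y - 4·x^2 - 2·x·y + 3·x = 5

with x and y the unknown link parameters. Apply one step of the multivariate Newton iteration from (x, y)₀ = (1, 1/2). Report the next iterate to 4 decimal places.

At (1, 1/2): F = (7.0000, -6.5000).
Jacobian J = [[-2·y + 4, -2·x + 2], [2·x·y - 8·x - 2·y + 3, x^2 - 2·x]].
At the point, J = [[3.0000, 0.0000], [-5.0000, -1.0000]] (det J = -3.0000).
Solving J·Δ = −F gives Δ = (-2.3333, 5.1667).
Then the next iterate is (x, y)₁ = (-1.3333, 5.6667).

(-1.3333, 5.6667)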